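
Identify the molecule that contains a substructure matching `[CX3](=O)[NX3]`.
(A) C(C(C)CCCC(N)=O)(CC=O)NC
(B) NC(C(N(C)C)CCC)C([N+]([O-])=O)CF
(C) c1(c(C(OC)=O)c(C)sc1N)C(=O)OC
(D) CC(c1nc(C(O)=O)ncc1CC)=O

[CX3](=O)[NX3] describes a carbonyl carbon bonded to a trivalent nitrogen (an amide).
(A) contains a primary amide (-C(=O)NH2), which satisfies every atom and bond constraint.
(B) has a primary amino group (-NH2) but the -NH2 is not attached to a carbonyl carbon.
(C) has a primary amino group (-NH2) but the -NH2 is not attached to a carbonyl carbon.
(D) has a carboxylic acid group (-C(=O)OH) but the carbonyl is bonded to O, not to an NX3 nitrogen.
So the answer is (A).

A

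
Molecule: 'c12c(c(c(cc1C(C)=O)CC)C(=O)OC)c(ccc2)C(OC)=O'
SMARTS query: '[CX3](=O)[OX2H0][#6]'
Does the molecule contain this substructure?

Yes

The pattern [CX3](=O)[OX2H0][#6] describes a carbonyl carbon bonded to an oxygen that is itself bonded to carbon (no H on that O) — an ester.
The molecule carries a methyl-ester group (-C(=O)OCH3), whose atoms satisfy every constraint of the query, so the pattern matches.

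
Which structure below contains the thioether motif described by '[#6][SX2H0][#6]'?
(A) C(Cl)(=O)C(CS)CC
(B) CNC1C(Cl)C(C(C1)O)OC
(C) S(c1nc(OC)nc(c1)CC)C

C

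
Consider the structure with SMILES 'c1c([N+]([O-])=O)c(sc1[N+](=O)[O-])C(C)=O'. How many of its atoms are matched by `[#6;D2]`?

1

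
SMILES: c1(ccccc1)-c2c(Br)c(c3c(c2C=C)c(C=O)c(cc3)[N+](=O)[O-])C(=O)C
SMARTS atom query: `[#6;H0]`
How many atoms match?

10

The query [#6;H0] means: any carbon with no attached hydrogen.
Check the 27 heavy atoms by environment: 9× c (aromatic, H0) → match; 7× c (aromatic, H1) → no; 1× C (H0) → match; 3× O (H0) → no; 1× C (H3) → no; 1× Br (H0) → no; 1× N (charge +1, H0) → no; 1× O (charge -1, H0) → no; 2× C (H1) → no; 1× C (H2) → no.
Summing the matching environments: 9 + 1 = 10 matching atoms.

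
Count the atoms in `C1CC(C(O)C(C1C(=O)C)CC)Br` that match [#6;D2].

3

The query [#6;D2] means: any carbon bonded to exactly two heavy atoms.
Check the 13 heavy atoms by environment: 5× C (D3) → no; 3× C (D2) → match; 2× O (D1) → no; 2× C (D1) → no; 1× Br (D1) → no.
That gives 3 matching atoms.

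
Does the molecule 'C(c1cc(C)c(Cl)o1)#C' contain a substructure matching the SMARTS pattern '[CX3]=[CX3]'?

The pattern [CX3]=[CX3] describes a non-aromatic C=C double bond between two sp2 carbons — an alkene.
The closest candidate here is an ethynyl group (-C#CH), but the C-C bond is a triple bond, not a double bond. No other fragment satisfies the full query, so there is no match.

No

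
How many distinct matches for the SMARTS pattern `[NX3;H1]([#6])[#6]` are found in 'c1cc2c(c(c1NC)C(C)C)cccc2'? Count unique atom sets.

[NX3;H1]([#6])[#6] is the SMARTS for a secondary amine: a trivalent nitrogen with one H, bonded to two carbons.
Exactly one fragment in the molecule meets all constraints, giving 1 match.

1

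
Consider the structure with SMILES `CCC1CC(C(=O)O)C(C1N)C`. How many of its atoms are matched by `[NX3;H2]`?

Check the 12 heavy atoms by environment: 2× C (H2, X4) → no; 4× C (H1, X4) → no; 1× C (H0, X3) → no; 1× O (H0, X1) → no; 1× O (H1, X2) → no; 2× C (H3, X4) → no; 1× N (H2, X3) → match.
That gives 1 matching atom.

1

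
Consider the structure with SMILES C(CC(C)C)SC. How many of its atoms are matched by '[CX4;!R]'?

6

The query [CX4;!R] means: aliphatic carbon with four total connections, not in a ring.
Check the 7 heavy atoms by environment: 6× C (X4, acyclic) → match; 1× S (X2, acyclic) → no.
That gives 6 matching atoms.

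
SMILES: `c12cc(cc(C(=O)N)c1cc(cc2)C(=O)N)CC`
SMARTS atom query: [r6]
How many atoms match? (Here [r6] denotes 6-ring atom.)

10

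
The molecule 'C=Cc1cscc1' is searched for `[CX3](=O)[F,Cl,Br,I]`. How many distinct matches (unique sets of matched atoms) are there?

0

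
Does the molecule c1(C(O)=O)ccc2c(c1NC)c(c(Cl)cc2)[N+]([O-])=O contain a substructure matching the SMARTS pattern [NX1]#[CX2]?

No

The pattern [NX1]#[CX2] describes a nitrogen triple-bonded to a two-connected carbon — a nitrile.
The closest candidate here is a nitro group (-[N+](=O)[O-]), but there is no C#N triple bond. No other fragment satisfies the full query, so there is no match.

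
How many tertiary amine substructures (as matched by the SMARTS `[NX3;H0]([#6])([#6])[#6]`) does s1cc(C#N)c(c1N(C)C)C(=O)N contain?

1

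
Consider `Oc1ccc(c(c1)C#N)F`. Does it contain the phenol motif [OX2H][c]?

The pattern [OX2H][c] describes a hydroxyl oxygen attached to an aromatic carbon — a phenol.
The molecule carries a hydroxyl group (-OH), whose atoms satisfy every constraint of the query, so the pattern matches.

Yes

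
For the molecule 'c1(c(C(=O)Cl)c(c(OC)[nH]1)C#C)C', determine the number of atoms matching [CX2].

2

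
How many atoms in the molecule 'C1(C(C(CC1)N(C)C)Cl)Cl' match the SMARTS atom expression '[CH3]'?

2

Check the 10 heavy atoms by environment: 3× C (H1) → no; 2× C (H2) → no; 2× Cl (H0) → no; 1× N (H0) → no; 2× C (H3) → match.
That gives 2 matching atoms.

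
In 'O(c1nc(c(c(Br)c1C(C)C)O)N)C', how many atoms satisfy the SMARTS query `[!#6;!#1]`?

5

Check the 14 heavy atoms by environment: 1× n (aromatic) → match; 5× c (aromatic) → no; 1× Br → match; 4× C → no; 2× O → match; 1× N → match.
Summing the matching environments: 1 + 1 + 2 + 1 = 5 matching atoms.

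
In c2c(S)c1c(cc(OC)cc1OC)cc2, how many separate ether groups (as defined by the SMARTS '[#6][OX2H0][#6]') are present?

2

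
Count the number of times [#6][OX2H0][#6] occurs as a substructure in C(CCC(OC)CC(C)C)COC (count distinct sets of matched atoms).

2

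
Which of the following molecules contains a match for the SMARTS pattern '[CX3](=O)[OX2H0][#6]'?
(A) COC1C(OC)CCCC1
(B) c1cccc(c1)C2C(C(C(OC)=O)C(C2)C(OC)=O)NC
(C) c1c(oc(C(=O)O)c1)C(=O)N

[CX3](=O)[OX2H0][#6] describes a carbonyl carbon bonded to an oxygen that is itself bonded to carbon (no H on that O) (an ester).
(A) has a methoxy ether (-OCH3) but the ether oxygen is not adjacent to a C=O carbon.
(B) contains a methyl-ester group (-C(=O)OCH3), which satisfies every atom and bond constraint.
(C) has a primary amide (-C(=O)NH2) but the carbonyl is bonded to N, not to an O-C linkage.
So the answer is (B).

B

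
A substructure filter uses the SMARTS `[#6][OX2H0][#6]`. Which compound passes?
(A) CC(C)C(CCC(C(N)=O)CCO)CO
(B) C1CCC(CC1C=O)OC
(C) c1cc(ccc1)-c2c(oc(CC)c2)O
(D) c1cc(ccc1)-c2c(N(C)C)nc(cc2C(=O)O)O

B

[#6][OX2H0][#6] describes an aliphatic oxygen bridging two carbons with no H on the oxygen (an ether).
(A) has a hydroxyl group (-OH) but the oxygen has H1, not H0 bridging two carbons.
(B) contains a methoxy ether (-OCH3), which satisfies every atom and bond constraint.
(C) has a hydroxyl group (-OH) but the oxygen has H1, not H0 bridging two carbons.
(D) has a hydroxyl group (-OH) but the oxygen has H1, not H0 bridging two carbons.
So the answer is (B).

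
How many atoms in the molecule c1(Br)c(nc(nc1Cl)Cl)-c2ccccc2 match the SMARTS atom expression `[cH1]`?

The query [cH1] means: aromatic carbon bearing exactly one hydrogen.
Check the 15 heavy atoms by environment: 2× n (aromatic, H0) → no; 5× c (aromatic, H0) → no; 2× Cl (H0) → no; 5× c (aromatic, H1) → match; 1× Br (H0) → no.
That gives 5 matching atoms.

5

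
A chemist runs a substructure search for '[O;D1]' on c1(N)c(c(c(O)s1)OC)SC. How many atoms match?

The query [O;D1] means: aliphatic oxygen bonded to exactly one heavy atom.
Check the 11 heavy atoms by environment: 1× s (aromatic, D2) → no; 4× c (aromatic, D3) → no; 1× S (D2) → no; 2× C (D1) → no; 1× O (D2) → no; 1× O (D1) → match; 1× N (D1) → no.
That gives 1 matching atom.

1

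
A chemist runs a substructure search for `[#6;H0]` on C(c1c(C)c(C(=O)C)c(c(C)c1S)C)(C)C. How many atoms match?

7

The query [#6;H0] means: any carbon with no attached hydrogen.
Check the 16 heavy atoms by environment: 6× c (aromatic, H0) → match; 6× C (H3) → no; 1× C (H0) → match; 1× O (H0) → no; 1× S (H1) → no; 1× C (H1) → no.
Summing the matching environments: 6 + 1 = 7 matching atoms.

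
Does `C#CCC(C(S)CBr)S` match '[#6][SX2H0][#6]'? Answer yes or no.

The pattern [#6][SX2H0][#6] describes an aliphatic sulfur bridging two carbons with no H on the sulfur — a thioether.
The closest candidate here is a thiol (-SH), but the sulfur has H1, not H0 bridging two carbons. No other fragment satisfies the full query, so there is no match.

No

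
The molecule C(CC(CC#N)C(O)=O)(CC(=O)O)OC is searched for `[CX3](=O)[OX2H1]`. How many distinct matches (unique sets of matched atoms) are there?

[CX3](=O)[OX2H1] is the SMARTS for a carboxylic acid: an sp2 carbon double-bonded to O and single-bonded to an -OH oxygen.
The molecule carries 2 separate instances of a carboxylic acid group (-C(=O)OH) meeting every constraint; each maps to a distinct set of atoms, giving 2 matches.

2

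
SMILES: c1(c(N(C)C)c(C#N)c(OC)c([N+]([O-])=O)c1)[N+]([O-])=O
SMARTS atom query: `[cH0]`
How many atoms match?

5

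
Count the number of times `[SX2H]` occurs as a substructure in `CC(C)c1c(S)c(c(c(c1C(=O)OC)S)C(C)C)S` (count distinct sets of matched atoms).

[SX2H] is the SMARTS for a thiol: an aliphatic sulfur with two connections, one being H.
The molecule carries 3 separate instances of a thiol (-SH) meeting every constraint; each maps to a distinct set of atoms, giving 3 matches.

3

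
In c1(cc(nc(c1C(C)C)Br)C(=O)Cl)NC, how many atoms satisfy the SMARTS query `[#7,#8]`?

3

The query [#7,#8] means: nitrogen or oxygen (comma = OR).
Check the 15 heavy atoms by environment: 1× n (aromatic) → match; 5× c (aromatic) → no; 1× Br → no; 5× C → no; 1× O → match; 1× Cl → no; 1× N → match.
Summing the matching environments: 1 + 1 + 1 = 3 matching atoms.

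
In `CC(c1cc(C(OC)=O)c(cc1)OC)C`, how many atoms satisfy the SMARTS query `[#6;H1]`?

The query [#6;H1] means: any carbon bearing exactly one hydrogen.
Check the 15 heavy atoms by environment: 3× c (aromatic, H0) → no; 3× c (aromatic, H1) → match; 3× O (H0) → no; 4× C (H3) → no; 1× C (H0) → no; 1× C (H1) → match.
Summing the matching environments: 3 + 1 = 4 matching atoms.

4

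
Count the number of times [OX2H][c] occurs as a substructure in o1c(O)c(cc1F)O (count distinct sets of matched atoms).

[OX2H][c] is the SMARTS for a phenol: a hydroxyl oxygen attached to an aromatic carbon.
The molecule carries 2 separate instances of a hydroxyl group (-OH) meeting every constraint; each maps to a distinct set of atoms, giving 2 matches.

2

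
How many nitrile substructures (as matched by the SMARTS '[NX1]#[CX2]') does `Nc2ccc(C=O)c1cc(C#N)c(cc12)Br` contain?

[NX1]#[CX2] is the SMARTS for a nitrile: a nitrogen triple-bonded to a two-connected carbon.
Exactly one fragment in the molecule meets all constraints, giving 1 match.

1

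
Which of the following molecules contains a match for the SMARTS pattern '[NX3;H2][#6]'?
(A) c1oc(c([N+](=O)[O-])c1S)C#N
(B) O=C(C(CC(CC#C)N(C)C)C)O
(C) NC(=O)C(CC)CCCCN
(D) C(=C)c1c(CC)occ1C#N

C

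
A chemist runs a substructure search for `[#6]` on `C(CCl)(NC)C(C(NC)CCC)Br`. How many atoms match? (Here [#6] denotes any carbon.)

9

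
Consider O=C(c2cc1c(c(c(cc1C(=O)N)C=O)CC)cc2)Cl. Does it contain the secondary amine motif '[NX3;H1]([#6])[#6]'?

No

The pattern [NX3;H1]([#6])[#6] describes a trivalent nitrogen with one H, bonded to two carbons — a secondary amine.
The closest candidate here is a primary amide (-C(=O)NH2), but the -C(=O)NH2 nitrogen has H2, not H1. No other fragment satisfies the full query, so there is no match.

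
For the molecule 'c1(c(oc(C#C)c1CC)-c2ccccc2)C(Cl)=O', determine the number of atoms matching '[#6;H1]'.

The query [#6;H1] means: any carbon bearing exactly one hydrogen.
Check the 18 heavy atoms by environment: 1× o (aromatic, H0) → no; 5× c (aromatic, H0) → no; 5× c (aromatic, H1) → match; 2× C (H0) → no; 1× C (H1) → match; 1× O (H0) → no; 1× Cl (H0) → no; 1× C (H2) → no; 1× C (H3) → no.
Summing the matching environments: 5 + 1 = 6 matching atoms.

6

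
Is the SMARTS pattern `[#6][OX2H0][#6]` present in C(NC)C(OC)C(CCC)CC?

Yes

The pattern [#6][OX2H0][#6] describes an aliphatic oxygen bridging two carbons with no H on the oxygen — an ether.
The molecule carries a methoxy ether (-OCH3), whose atoms satisfy every constraint of the query, so the pattern matches.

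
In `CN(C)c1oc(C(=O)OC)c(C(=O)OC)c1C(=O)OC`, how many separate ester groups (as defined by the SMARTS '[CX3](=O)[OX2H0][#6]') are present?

[CX3](=O)[OX2H0][#6] is the SMARTS for an ester: a carbonyl carbon bonded to an oxygen that is itself bonded to carbon (no H on that O).
The molecule carries 3 separate instances of a methyl-ester group (-C(=O)OCH3) meeting every constraint; each maps to a distinct set of atoms, giving 3 matches.

3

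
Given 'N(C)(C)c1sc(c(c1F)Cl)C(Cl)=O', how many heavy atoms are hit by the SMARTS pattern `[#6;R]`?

The query [#6;R] means: carbon that is part of a ring.
Check the 13 heavy atoms by environment: 1× s (aromatic, in 5-ring) → no; 4× c (aromatic, in 5-ring) → match; 1× F (acyclic) → no; 1× N (acyclic) → no; 3× C (acyclic) → no; 1× O (acyclic) → no; 2× Cl (acyclic) → no.
That gives 4 matching atoms.

4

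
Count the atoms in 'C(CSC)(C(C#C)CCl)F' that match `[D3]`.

2

The query [D3] means: atom with exactly three heavy-atom neighbours.
Check the 10 heavy atoms by environment: 3× C (D2) → no; 2× C (D3) → match; 1× S (D2) → no; 2× C (D1) → no; 1× Cl (D1) → no; 1× F (D1) → no.
That gives 2 matching atoms.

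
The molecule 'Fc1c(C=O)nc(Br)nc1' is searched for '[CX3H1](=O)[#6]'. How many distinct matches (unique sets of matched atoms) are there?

1

[CX3H1](=O)[#6] is the SMARTS for an aldehyde: an sp2 carbon with one H, double-bonded to O and single-bonded to carbon.
Exactly one fragment in the molecule meets all constraints, giving 1 match.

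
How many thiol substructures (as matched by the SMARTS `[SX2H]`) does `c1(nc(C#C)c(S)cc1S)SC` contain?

2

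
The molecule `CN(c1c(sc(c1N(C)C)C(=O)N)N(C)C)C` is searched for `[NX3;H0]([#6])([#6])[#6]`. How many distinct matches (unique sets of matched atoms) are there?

3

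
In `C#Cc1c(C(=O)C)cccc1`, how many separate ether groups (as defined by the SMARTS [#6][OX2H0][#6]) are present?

0

[#6][OX2H0][#6] is the SMARTS for an ether: an aliphatic oxygen bridging two carbons with no H on the oxygen.
No fragment in the molecule satisfies every constraint, giving 0 matches.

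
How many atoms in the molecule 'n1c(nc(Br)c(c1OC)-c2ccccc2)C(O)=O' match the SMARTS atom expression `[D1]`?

4

The query [D1] means: atom with exactly one heavy-atom neighbour (degree 1).
Check the 18 heavy atoms by environment: 2× n (aromatic, D2) → no; 5× c (aromatic, D3) → no; 1× Br (D1) → match; 1× O (D2) → no; 1× C (D1) → match; 5× c (aromatic, D2) → no; 1× C (D3) → no; 2× O (D1) → match.
Summing the matching environments: 1 + 1 + 2 = 4 matching atoms.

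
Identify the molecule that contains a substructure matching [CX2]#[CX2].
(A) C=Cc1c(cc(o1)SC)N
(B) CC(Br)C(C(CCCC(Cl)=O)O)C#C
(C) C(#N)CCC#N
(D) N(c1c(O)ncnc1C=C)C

[CX2]#[CX2] describes a carbon-carbon triple bond (an alkyne).
(A) has a vinyl group (-CH=CH2) but the C=C is a double bond; both carbons are CX3, not CX2.
(B) contains an ethynyl group (-C#CH), which satisfies every atom and bond constraint.
(C) has a nitrile (-C#N) but the triple bond is C#N, not C#C.
(D) has a vinyl group (-CH=CH2) but the C=C is a double bond; both carbons are CX3, not CX2.
So the answer is (B).

B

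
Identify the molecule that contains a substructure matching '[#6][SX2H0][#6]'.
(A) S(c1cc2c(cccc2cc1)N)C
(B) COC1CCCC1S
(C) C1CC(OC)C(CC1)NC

A

[#6][SX2H0][#6] describes an aliphatic sulfur bridging two carbons with no H on the sulfur (a thioether).
(A) contains a methylthio ether (-SCH3), which satisfies every atom and bond constraint.
(B) has a methoxy ether (-OCH3) but the bridging atom is O, not S.
(C) has a methoxy ether (-OCH3) but the bridging atom is O, not S.
So the answer is (A).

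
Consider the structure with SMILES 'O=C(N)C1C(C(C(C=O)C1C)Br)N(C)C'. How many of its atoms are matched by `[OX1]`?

The query [OX1] means: aliphatic oxygen with one total connection — typically a carbonyl =O or an oxide.
Check the 15 heavy atoms by environment: 8× C (X4) → no; 1× Br (X1) → no; 2× N (X3) → no; 2× C (X3) → no; 2× O (X1) → match.
That gives 2 matching atoms.

2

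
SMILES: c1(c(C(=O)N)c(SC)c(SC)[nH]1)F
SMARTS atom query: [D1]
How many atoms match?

The query [D1] means: atom with exactly one heavy-atom neighbour (degree 1).
Check the 13 heavy atoms by environment: 1× n (aromatic, D2) → no; 4× c (aromatic, D3) → no; 2× S (D2) → no; 2× C (D1) → match; 1× C (D3) → no; 1× O (D1) → match; 1× N (D1) → match; 1× F (D1) → match.
Summing the matching environments: 2 + 1 + 1 + 1 = 5 matching atoms.

5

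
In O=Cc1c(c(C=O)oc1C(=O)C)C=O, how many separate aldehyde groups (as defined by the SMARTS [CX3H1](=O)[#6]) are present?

3

[CX3H1](=O)[#6] is the SMARTS for an aldehyde: an sp2 carbon with one H, double-bonded to O and single-bonded to carbon.
The molecule carries 3 separate instances of an aldehyde (-CHO) meeting every constraint; each maps to a distinct set of atoms, giving 3 matches.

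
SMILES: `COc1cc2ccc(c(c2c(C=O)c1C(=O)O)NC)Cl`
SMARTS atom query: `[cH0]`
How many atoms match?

7

The query [cH0] means: aromatic carbon with no attached hydrogen (substituted or ring-fusion).
Check the 20 heavy atoms by environment: 7× c (aromatic, H0) → match; 3× c (aromatic, H1) → no; 1× C (H1) → no; 3× O (H0) → no; 2× C (H3) → no; 1× Cl (H0) → no; 1× N (H1) → no; 1× C (H0) → no; 1× O (H1) → no.
That gives 7 matching atoms.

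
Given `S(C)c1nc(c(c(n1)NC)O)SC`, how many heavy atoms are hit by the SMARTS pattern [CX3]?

0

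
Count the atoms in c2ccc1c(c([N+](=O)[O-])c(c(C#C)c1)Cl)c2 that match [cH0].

5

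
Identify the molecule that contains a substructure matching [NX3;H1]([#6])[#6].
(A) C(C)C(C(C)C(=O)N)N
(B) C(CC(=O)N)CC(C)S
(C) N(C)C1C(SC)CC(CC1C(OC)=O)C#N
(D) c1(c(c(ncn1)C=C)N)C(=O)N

[NX3;H1]([#6])[#6] describes a trivalent nitrogen with one H, bonded to two carbons (a secondary amine).
(A) has a primary amide (-C(=O)NH2) but the -C(=O)NH2 nitrogen has H2, not H1.
(B) has a primary amide (-C(=O)NH2) but the -C(=O)NH2 nitrogen has H2, not H1.
(C) contains an N-methylamino group (-NHCH3), which satisfies every atom and bond constraint.
(D) has a primary amide (-C(=O)NH2) but the -C(=O)NH2 nitrogen has H2, not H1.
So the answer is (C).

C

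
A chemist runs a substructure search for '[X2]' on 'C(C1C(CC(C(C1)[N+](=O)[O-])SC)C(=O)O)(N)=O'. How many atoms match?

2

Check the 17 heavy atoms by environment: 7× C (X4) → no; 2× C (X3) → no; 3× O (X1) → no; 1× N (X3) → no; 1× N (charge +1, X3) → no; 1× O (charge -1, X1) → no; 1× S (X2) → match; 1× O (X2) → match.
Summing the matching environments: 1 + 1 = 2 matching atoms.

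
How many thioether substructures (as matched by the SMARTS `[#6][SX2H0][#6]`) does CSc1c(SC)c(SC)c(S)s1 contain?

[#6][SX2H0][#6] is the SMARTS for a thioether: an aliphatic sulfur bridging two carbons with no H on the sulfur.
The molecule carries 3 separate instances of a methylthio ether (-SCH3) meeting every constraint; each maps to a distinct set of atoms, giving 3 matches.

3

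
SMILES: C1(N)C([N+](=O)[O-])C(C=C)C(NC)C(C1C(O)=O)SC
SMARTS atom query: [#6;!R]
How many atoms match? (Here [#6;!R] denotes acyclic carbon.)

5

The query [#6;!R] means: carbon not in any ring.
Check the 19 heavy atoms by environment: 6× C (in 6-ring) → no; 5× C (acyclic) → match; 2× N (acyclic) → no; 1× N (charge +1, acyclic) → no; 1× O (charge -1, acyclic) → no; 3× O (acyclic) → no; 1× S (acyclic) → no.
That gives 5 matching atoms.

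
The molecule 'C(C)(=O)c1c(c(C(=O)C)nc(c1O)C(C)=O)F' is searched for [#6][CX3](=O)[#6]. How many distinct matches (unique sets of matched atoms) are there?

[#6][CX3](=O)[#6] is the SMARTS for a ketone: a carbonyl carbon (no H) flanked by two carbons.
The molecule carries 3 separate instances of an acetyl/ketone group (-C(=O)CH3) meeting every constraint; each maps to a distinct set of atoms, giving 3 matches.

3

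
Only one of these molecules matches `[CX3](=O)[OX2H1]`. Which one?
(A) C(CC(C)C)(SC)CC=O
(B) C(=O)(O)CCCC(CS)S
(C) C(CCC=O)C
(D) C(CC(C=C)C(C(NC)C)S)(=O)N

B

[CX3](=O)[OX2H1] describes an sp2 carbon double-bonded to O and single-bonded to an -OH oxygen (a carboxylic acid).
(A) has an aldehyde (-CHO) but there is no singly-bonded oxygen on the carbonyl carbon.
(B) contains a carboxylic acid group (-C(=O)OH), which satisfies every atom and bond constraint.
(C) has an aldehyde (-CHO) but there is no singly-bonded oxygen on the carbonyl carbon.
(D) has a primary amide (-C(=O)NH2) but the carbonyl is bonded to N, not to an -OH oxygen.
So the answer is (B).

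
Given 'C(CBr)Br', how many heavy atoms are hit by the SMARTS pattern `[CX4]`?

2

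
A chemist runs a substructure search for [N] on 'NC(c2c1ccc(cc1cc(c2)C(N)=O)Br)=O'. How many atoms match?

2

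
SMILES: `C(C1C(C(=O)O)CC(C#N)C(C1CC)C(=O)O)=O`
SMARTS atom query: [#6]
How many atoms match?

12

The query [#6] means: #6 matches any atom with atomic number 6 (carbon, aromatic or aliphatic).
Check the 18 heavy atoms by environment: 12× C → match; 5× O → no; 1× N → no.
That gives 12 matching atoms.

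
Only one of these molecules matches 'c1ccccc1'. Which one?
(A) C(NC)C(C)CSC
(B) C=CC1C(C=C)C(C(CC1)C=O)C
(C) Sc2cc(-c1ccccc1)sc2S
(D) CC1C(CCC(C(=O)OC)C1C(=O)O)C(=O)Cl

C

c1ccccc1 describes six aromatic carbons in a ring (a benzene ring).
(A) has a methyl group (-CH3) but no six-membered all-carbon aromatic ring is present.
(B) has a methyl group (-CH3) but no six-membered all-carbon aromatic ring is present.
(C) contains a phenyl ring, which satisfies every atom and bond constraint.
(D) has a methyl group (-CH3) but no six-membered all-carbon aromatic ring is present.
So the answer is (C).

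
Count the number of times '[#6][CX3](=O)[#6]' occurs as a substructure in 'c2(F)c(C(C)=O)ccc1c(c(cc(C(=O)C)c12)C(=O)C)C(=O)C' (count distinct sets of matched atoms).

4

[#6][CX3](=O)[#6] is the SMARTS for a ketone: a carbonyl carbon (no H) flanked by two carbons.
The molecule carries 4 separate instances of an acetyl/ketone group (-C(=O)CH3) meeting every constraint; each maps to a distinct set of atoms, giving 4 matches.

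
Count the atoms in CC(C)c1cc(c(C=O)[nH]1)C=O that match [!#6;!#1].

Check the 12 heavy atoms by environment: 1× n (aromatic) → match; 4× c (aromatic) → no; 5× C → no; 2× O → match.
Summing the matching environments: 1 + 2 = 3 matching atoms.

3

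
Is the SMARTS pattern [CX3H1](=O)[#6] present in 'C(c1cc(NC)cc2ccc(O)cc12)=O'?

Yes

The pattern [CX3H1](=O)[#6] describes an sp2 carbon with one H, double-bonded to O and single-bonded to carbon — an aldehyde.
The molecule carries an aldehyde (-CHO), whose atoms satisfy every constraint of the query, so the pattern matches.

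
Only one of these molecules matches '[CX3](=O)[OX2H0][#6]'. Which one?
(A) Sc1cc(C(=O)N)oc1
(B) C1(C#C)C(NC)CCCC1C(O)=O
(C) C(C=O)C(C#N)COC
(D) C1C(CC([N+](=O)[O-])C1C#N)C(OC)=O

D

[CX3](=O)[OX2H0][#6] describes a carbonyl carbon bonded to an oxygen that is itself bonded to carbon (no H on that O) (an ester).
(A) has a primary amide (-C(=O)NH2) but the carbonyl is bonded to N, not to an O-C linkage.
(B) has a carboxylic acid group (-C(=O)OH) but the singly-bonded O carries H (OX2H1, not H0).
(C) has a methoxy ether (-OCH3) but the ether oxygen is not adjacent to a C=O carbon.
(D) contains a methyl-ester group (-C(=O)OCH3), which satisfies every atom and bond constraint.
So the answer is (D).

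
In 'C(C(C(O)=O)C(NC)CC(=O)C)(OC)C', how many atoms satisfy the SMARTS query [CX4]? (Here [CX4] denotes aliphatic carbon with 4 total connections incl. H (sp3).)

8

The query [CX4] means: C with X4: aliphatic carbon with exactly 4 total connections (bonds + H).
Check the 15 heavy atoms by environment: 8× C (X4) → match; 2× C (X3) → no; 2× O (X1) → no; 1× N (X3) → no; 2× O (X2) → no.
That gives 8 matching atoms.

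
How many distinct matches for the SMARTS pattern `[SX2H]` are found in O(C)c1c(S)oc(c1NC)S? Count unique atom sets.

2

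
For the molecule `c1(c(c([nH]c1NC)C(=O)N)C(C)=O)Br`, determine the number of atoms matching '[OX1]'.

2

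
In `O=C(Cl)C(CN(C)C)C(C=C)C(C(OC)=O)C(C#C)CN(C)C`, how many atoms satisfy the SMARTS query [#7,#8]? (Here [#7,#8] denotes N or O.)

5

Check the 23 heavy atoms by environment: 17× C → no; 3× O → match; 2× N → match; 1× Cl → no.
Summing the matching environments: 3 + 2 = 5 matching atoms.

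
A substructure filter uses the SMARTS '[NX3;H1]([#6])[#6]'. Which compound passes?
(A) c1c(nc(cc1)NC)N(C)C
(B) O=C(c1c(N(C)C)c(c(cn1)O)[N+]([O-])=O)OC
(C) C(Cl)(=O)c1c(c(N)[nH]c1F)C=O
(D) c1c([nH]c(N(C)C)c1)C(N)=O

A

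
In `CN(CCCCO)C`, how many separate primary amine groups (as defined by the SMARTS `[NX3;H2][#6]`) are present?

0

[NX3;H2][#6] is the SMARTS for a primary amine: a trivalent nitrogen with two H attached to carbon.
The molecule has a dimethylamino group (-N(CH3)2), but the nitrogen has H0, not H2; nothing else fits, so there are 0 matches.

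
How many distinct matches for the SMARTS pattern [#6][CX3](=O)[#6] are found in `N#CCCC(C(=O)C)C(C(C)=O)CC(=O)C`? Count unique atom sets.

[#6][CX3](=O)[#6] is the SMARTS for a ketone: a carbonyl carbon (no H) flanked by two carbons.
The molecule carries 3 separate instances of an acetyl/ketone group (-C(=O)CH3) meeting every constraint; each maps to a distinct set of atoms, giving 3 matches.

3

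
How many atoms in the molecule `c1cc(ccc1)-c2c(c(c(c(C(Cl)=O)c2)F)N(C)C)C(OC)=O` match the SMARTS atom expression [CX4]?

The query [CX4] means: C with X4: aliphatic carbon with exactly 4 total connections (bonds + H).
Check the 23 heavy atoms by environment: 12× c (aromatic, X3) → no; 2× C (X3) → no; 2× O (X1) → no; 1× Cl (X1) → no; 1× N (X3) → no; 3× C (X4) → match; 1× O (X2) → no; 1× F (X1) → no.
That gives 3 matching atoms.

3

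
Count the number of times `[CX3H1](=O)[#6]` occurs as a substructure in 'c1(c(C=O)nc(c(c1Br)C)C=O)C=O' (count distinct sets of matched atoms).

[CX3H1](=O)[#6] is the SMARTS for an aldehyde: an sp2 carbon with one H, double-bonded to O and single-bonded to carbon.
The molecule carries 3 separate instances of an aldehyde (-CHO) meeting every constraint; each maps to a distinct set of atoms, giving 3 matches.

3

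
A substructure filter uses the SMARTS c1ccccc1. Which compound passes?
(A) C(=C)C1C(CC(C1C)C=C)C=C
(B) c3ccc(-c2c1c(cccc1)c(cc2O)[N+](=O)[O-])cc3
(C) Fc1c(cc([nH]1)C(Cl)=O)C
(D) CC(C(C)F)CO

B

c1ccccc1 describes six aromatic carbons in a ring (a benzene ring).
(A) has a methyl group (-CH3) but no six-membered all-carbon aromatic ring is present.
(B) contains a phenyl ring, which satisfies every atom and bond constraint.
(C) has a methyl group (-CH3) but no six-membered all-carbon aromatic ring is present.
(D) has a methyl group (-CH3) but no six-membered all-carbon aromatic ring is present.
So the answer is (B).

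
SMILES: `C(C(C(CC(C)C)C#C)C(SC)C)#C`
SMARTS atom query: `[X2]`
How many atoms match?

5

Check the 14 heavy atoms by environment: 9× C (X4) → no; 4× C (X2) → match; 1× S (X2) → match.
Summing the matching environments: 4 + 1 = 5 matching atoms.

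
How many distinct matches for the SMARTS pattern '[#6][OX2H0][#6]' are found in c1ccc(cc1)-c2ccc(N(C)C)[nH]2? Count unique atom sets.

[#6][OX2H0][#6] is the SMARTS for an ether: an aliphatic oxygen bridging two carbons with no H on the oxygen.
No fragment in the molecule satisfies every constraint, giving 0 matches.

0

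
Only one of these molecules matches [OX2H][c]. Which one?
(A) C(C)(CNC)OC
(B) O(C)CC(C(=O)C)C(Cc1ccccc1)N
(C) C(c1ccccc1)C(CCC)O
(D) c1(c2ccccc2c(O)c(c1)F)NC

D

[OX2H][c] describes a hydroxyl oxygen attached to an aromatic carbon (a phenol).
(A) has a methoxy ether (-OCH3) but the oxygen has H0, not H1.
(B) has a methoxy ether (-OCH3) but the oxygen has H0, not H1.
(C) has a hydroxyl group (-OH) but the -OH is on an aliphatic carbon, not an aromatic c.
(D) contains a hydroxyl group (-OH), which satisfies every atom and bond constraint.
So the answer is (D).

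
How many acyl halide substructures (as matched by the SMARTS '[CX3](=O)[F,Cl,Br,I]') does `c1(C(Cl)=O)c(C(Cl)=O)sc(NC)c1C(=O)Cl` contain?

3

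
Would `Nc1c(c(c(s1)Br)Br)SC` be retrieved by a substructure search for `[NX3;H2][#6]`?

Yes

The pattern [NX3;H2][#6] describes a trivalent nitrogen with two H attached to carbon — a primary amine.
The molecule carries a primary amino group (-NH2), whose atoms satisfy every constraint of the query, so the pattern matches.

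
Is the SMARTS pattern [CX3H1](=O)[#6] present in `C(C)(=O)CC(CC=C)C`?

No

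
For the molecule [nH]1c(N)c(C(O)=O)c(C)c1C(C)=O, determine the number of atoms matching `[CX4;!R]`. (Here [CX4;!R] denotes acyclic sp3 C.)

The query [CX4;!R] means: aliphatic carbon with four total connections, not in a ring.
Check the 13 heavy atoms by environment: 1× n (aromatic, X3, in 5-ring) → no; 4× c (aromatic, X3, in 5-ring) → no; 2× C (X4, acyclic) → match; 2× C (X3, acyclic) → no; 2× O (X1, acyclic) → no; 1× N (X3, acyclic) → no; 1× O (X2, acyclic) → no.
That gives 2 matching atoms.

2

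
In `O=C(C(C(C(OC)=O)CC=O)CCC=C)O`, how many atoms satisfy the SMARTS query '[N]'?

0

The query [N] means: uppercase N matches aliphatic (non-aromatic) nitrogen only.
Check the 16 heavy atoms by environment: 11× C → no; 5× O → no.
No environment satisfies the query, so 0 matching atoms.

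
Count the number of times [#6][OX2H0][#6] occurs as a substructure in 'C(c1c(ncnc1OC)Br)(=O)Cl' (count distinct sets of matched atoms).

[#6][OX2H0][#6] is the SMARTS for an ether: an aliphatic oxygen bridging two carbons with no H on the oxygen.
Exactly one fragment in the molecule meets all constraints, giving 1 match.

1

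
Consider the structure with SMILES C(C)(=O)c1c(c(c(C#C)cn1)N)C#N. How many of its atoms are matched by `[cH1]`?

1

The query [cH1] means: aromatic carbon bearing exactly one hydrogen.
Check the 14 heavy atoms by environment: 1× n (aromatic, H0) → no; 1× c (aromatic, H1) → match; 4× c (aromatic, H0) → no; 3× C (H0) → no; 1× C (H1) → no; 1× N (H2) → no; 1× O (H0) → no; 1× C (H3) → no; 1× N (H0) → no.
That gives 1 matching atom.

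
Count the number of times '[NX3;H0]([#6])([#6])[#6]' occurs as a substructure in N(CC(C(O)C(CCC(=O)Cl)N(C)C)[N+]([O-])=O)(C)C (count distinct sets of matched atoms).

[NX3;H0]([#6])([#6])[#6] is the SMARTS for a tertiary amine: a trivalent nitrogen with no H, bonded to three carbons.
The molecule carries 2 separate instances of a dimethylamino group (-N(CH3)2) meeting every constraint; each maps to a distinct set of atoms, giving 2 matches.

2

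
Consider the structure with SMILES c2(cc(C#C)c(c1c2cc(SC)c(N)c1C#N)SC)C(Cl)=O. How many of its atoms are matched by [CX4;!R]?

2

The query [CX4;!R] means: aliphatic carbon with four total connections, not in a ring.
Check the 22 heavy atoms by environment: 10× c (aromatic, X3, in 6-ring) → no; 3× C (X2, acyclic) → no; 1× N (X1, acyclic) → no; 1× C (X3, acyclic) → no; 1× O (X1, acyclic) → no; 1× Cl (X1, acyclic) → no; 2× S (X2, acyclic) → no; 2× C (X4, acyclic) → match; 1× N (X3, acyclic) → no.
That gives 2 matching atoms.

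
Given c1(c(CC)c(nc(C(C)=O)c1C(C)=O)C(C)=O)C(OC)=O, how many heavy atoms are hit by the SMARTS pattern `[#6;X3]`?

The query [#6;X3] means: any carbon (aromatic or not) with three total connections.
Check the 21 heavy atoms by environment: 1× n (aromatic, X2) → no; 5× c (aromatic, X3) → match; 4× C (X3) → match; 4× O (X1) → no; 1× O (X2) → no; 6× C (X4) → no.
Summing the matching environments: 5 + 4 = 9 matching atoms.

9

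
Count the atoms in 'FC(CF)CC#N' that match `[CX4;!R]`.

3

The query [CX4;!R] means: aliphatic carbon with four total connections, not in a ring.
Check the 7 heavy atoms by environment: 3× C (X4, acyclic) → match; 2× F (X1, acyclic) → no; 1× C (X2, acyclic) → no; 1× N (X1, acyclic) → no.
That gives 3 matching atoms.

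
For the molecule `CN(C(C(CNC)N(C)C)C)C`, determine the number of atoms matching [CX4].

Check the 12 heavy atoms by environment: 9× C (X4) → match; 3× N (X3) → no.
That gives 9 matching atoms.

9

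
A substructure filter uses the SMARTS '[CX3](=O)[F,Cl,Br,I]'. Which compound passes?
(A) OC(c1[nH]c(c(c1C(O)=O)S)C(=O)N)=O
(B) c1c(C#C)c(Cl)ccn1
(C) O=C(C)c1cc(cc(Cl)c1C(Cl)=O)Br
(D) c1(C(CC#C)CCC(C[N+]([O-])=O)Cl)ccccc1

C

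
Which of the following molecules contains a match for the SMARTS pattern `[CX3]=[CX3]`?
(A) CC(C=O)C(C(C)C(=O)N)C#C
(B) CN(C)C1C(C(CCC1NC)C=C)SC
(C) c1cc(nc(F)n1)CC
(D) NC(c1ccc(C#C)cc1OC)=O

[CX3]=[CX3] describes a non-aromatic C=C double bond between two sp2 carbons (an alkene).
(A) has an ethynyl group (-C#CH) but the C-C bond is a triple bond, not a double bond.
(B) contains a vinyl group (-CH=CH2), which satisfies every atom and bond constraint.
(C) has an ethyl group (-CH2CH3) but its C-C bond is a single bond between CX4 carbons, not CX3=CX3.
(D) has an ethynyl group (-C#CH) but the C-C bond is a triple bond, not a double bond.
So the answer is (B).

B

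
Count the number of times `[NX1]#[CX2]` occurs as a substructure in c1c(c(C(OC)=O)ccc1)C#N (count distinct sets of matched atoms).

1

[NX1]#[CX2] is the SMARTS for a nitrile: a nitrogen triple-bonded to a two-connected carbon.
Exactly one fragment in the molecule meets all constraints, giving 1 match.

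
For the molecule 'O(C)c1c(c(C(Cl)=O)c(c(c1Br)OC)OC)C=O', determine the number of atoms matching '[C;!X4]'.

The query [C;!X4] means: aliphatic carbon that does not have four total connections.
Check the 18 heavy atoms by environment: 6× c (aromatic, X3) → no; 2× C (X3) → match; 2× O (X1) → no; 1× Br (X1) → no; 1× Cl (X1) → no; 3× O (X2) → no; 3× C (X4) → no.
That gives 2 matching atoms.

2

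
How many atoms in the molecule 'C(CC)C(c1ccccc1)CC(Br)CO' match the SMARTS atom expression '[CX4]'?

7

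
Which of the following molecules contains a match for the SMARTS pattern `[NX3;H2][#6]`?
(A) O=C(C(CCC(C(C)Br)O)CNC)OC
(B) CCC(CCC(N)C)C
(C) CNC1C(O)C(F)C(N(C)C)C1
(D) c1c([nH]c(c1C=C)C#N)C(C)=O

[NX3;H2][#6] describes a trivalent nitrogen with two H attached to carbon (a primary amine).
(A) has an N-methylamino group (-NHCH3) but the nitrogen bears two carbons and only one H (H1), not H2.
(B) contains a primary amino group (-NH2), which satisfies every atom and bond constraint.
(C) has an N-methylamino group (-NHCH3) but the nitrogen bears two carbons and only one H (H1), not H2.
(D) has a nitrile (-C#N) but the nitrogen is NX1 (triple-bonded), not NX3 with two H.
So the answer is (B).

B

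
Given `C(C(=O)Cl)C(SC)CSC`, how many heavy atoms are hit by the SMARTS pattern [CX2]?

0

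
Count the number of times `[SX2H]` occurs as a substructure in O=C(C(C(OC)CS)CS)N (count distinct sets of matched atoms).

[SX2H] is the SMARTS for a thiol: an aliphatic sulfur with two connections, one being H.
The molecule carries 2 separate instances of a thiol (-SH) meeting every constraint; each maps to a distinct set of atoms, giving 2 matches.

2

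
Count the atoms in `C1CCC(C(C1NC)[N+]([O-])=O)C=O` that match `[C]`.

Check the 13 heavy atoms by environment: 8× C → match; 1× N (charge +1) → no; 1× O (charge -1) → no; 2× O → no; 1× N → no.
That gives 8 matching atoms.

8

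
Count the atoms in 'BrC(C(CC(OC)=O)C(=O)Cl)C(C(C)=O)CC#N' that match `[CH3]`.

2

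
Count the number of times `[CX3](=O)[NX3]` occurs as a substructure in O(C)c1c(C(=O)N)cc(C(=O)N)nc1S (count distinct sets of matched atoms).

2

[CX3](=O)[NX3] is the SMARTS for an amide: a carbonyl carbon bonded to a trivalent nitrogen.
The molecule carries 2 separate instances of a primary amide (-C(=O)NH2) meeting every constraint; each maps to a distinct set of atoms, giving 2 matches.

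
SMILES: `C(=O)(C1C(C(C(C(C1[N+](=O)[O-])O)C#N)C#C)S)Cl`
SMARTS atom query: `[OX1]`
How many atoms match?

Check the 18 heavy atoms by environment: 6× C (X4) → no; 1× C (X3) → no; 2× O (X1) → match; 1× Cl (X1) → no; 1× S (X2) → no; 3× C (X2) → no; 1× N (charge +1, X3) → no; 1× O (charge -1, X1) → match; 1× O (X2) → no; 1× N (X1) → no.
Summing the matching environments: 2 + 1 = 3 matching atoms.

3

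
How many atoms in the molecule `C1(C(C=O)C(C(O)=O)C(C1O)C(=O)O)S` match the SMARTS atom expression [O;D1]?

6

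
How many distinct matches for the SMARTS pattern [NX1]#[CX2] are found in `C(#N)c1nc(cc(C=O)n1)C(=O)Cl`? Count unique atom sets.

1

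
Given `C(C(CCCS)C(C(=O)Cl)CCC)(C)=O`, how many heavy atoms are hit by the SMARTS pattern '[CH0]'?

2

The query [CH0] means: aliphatic carbon with no attached hydrogen.
Check the 15 heavy atoms by environment: 5× C (H2) → no; 2× C (H1) → no; 2× C (H3) → no; 2× C (H0) → match; 2× O (H0) → no; 1× Cl (H0) → no; 1× S (H1) → no.
That gives 2 matching atoms.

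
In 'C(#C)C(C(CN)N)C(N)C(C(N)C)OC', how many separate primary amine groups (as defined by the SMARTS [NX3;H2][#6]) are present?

4

[NX3;H2][#6] is the SMARTS for a primary amine: a trivalent nitrogen with two H attached to carbon.
The molecule carries 4 separate instances of a primary amino group (-NH2) meeting every constraint; each maps to a distinct set of atoms, giving 4 matches.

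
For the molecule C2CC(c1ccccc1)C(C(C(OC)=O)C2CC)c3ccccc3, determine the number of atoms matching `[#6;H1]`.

Check the 24 heavy atoms by environment: 3× C (H2) → no; 4× C (H1) → match; 2× c (aromatic, H0) → no; 10× c (aromatic, H1) → match; 2× C (H3) → no; 1× C (H0) → no; 2× O (H0) → no.
Summing the matching environments: 4 + 10 = 14 matching atoms.

14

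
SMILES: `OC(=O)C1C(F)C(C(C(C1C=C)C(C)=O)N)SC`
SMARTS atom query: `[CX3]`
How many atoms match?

Check the 18 heavy atoms by environment: 8× C (X4) → no; 4× C (X3) → match; 2× O (X1) → no; 1× O (X2) → no; 1× S (X2) → no; 1× F (X1) → no; 1× N (X3) → no.
That gives 4 matching atoms.

4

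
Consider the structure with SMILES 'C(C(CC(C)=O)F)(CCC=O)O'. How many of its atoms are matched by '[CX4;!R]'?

6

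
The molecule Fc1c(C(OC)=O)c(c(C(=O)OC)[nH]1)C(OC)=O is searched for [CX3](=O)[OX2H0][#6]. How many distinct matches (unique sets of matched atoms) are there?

3

[CX3](=O)[OX2H0][#6] is the SMARTS for an ester: a carbonyl carbon bonded to an oxygen that is itself bonded to carbon (no H on that O).
The molecule carries 3 separate instances of a methyl-ester group (-C(=O)OCH3) meeting every constraint; each maps to a distinct set of atoms, giving 3 matches.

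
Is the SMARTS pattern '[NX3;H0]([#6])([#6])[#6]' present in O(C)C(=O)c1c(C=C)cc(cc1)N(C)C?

Yes

The pattern [NX3;H0]([#6])([#6])[#6] describes a trivalent nitrogen with no H, bonded to three carbons — a tertiary amine.
The molecule carries a dimethylamino group (-N(CH3)2), whose atoms satisfy every constraint of the query, so the pattern matches.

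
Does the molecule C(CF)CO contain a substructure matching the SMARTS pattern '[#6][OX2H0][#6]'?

No

The pattern [#6][OX2H0][#6] describes an aliphatic oxygen bridging two carbons with no H on the oxygen — an ether.
The closest candidate here is a hydroxyl group (-OH), but the oxygen has H1, not H0 bridging two carbons. No other fragment satisfies the full query, so there is no match.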